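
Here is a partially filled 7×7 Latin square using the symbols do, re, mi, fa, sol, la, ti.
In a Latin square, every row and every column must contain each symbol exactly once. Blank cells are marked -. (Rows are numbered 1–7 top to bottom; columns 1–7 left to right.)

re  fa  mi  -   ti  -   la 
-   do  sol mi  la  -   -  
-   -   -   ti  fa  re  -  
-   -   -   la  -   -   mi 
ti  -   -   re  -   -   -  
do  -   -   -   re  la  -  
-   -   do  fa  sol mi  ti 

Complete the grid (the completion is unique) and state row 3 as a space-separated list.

Row 3, column 3: row 3 has {re, fa, ti} and column 3 has {do, mi, sol}, leaving only la.
Row 2, column 1: row 2 has {do, mi, sol, la} and column 1 has {do, re, ti}, leaving only fa.
Row 2, column 6: row 2 has {do, mi, fa, sol, la} and column 6 has {re, mi, la}, leaving only ti.
Row 2, column 7: row 2 has {do, mi, fa, sol, la, ti} and column 7 has {mi, la, ti}, leaving only re.
Row 4, column 1: row 4 has {mi, la} and column 1 has {do, re, fa, ti}, leaving only sol.
Row 3, column 1: row 3 has {re, fa, la, ti} and column 1 has {do, re, fa, sol, ti}, leaving only mi.
Row 3, column 2: row 3 has {re, mi, fa, la, ti} and column 2 has {do, fa}, leaving only sol.
Row 3, column 7: row 3 has {re, mi, fa, sol, la, ti} and column 7 has {re, mi, la, ti}, leaving only do.
So row 3 reads: mi sol la ti fa re do.

mi sol la ti fa re do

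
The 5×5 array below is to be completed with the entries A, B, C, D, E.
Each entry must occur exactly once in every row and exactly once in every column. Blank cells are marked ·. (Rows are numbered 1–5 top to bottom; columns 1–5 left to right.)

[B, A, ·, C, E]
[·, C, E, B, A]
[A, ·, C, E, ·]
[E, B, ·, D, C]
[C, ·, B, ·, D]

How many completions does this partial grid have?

1

Row 1, column 3: eliminating its row and column leaves {D}.
Row 2, column 1: eliminating its row and column leaves {D}.
Row 3, column 2: eliminating its row and column leaves {D}.
Row 3, column 5: eliminating its row and column leaves {B}.
Row 4, column 3: eliminating its row and column leaves {A}.
Row 5, column 2: eliminating its row and column leaves {E}.
Row 5, column 4: eliminating its row and column leaves {A}.
Only one assignment across all blanks avoids any row or column repeat, giving 1 completion.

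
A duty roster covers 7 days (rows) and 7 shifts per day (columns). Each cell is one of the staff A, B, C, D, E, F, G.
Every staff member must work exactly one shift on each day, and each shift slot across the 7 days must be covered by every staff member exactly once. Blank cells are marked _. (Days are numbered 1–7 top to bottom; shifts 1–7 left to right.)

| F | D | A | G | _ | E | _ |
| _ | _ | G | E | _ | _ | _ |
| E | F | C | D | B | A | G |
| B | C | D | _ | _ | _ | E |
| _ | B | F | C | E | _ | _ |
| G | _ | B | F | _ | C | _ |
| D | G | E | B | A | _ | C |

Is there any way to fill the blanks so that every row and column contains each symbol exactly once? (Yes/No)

Day 1, shift 5: day 1 has {A, D, E, F, G} and shift 5 has {A, B, E}, so it must be C.
Day 1, shift 7: day 1 has {A, C, D, E, F, G} and shift 7 has {C, E, G}, so it must be B.
Day 2, shift 2: day 2 has {E, G} and shift 2 has {B, C, D, F, G}, so it must be A.
Day 2, shift 1: day 2 has {A, E, G} and shift 1 has {B, D, E, F, G}, so it must be C.
Day 4, shift 4: day 4 has {B, C, D, E} and shift 4 has {B, C, D, E, F, G}, so it must be A.
Day 5, shift 1: day 5 has {B, C, E, F} and shift 1 has {B, C, D, E, F, G}, so it must be A.
Day 5, shift 7: day 5 has {A, B, C, E, F} and shift 7 has {B, C, E, G}, so it must be D.
Day 2, shift 7: day 2 has {A, C, E, G} and shift 7 has {B, C, D, E, G}, so it must be F.
Day 2, shift 5: day 2 has {A, C, E, F, G} and shift 5 has {A, B, C, E}, so it must be D.
Now day 6, shift 5: day 6 together with shift 5 already contain {A, B, C, D, E, F, G} — every symbol — so nothing can go there. The grid has no valid completion.

No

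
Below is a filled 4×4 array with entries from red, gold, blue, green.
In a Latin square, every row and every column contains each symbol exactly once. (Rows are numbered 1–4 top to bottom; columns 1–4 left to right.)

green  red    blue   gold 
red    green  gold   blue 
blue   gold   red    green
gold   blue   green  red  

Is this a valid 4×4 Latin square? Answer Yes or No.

Yes

Each row is a permutation of the 4 symbols, and so is each column.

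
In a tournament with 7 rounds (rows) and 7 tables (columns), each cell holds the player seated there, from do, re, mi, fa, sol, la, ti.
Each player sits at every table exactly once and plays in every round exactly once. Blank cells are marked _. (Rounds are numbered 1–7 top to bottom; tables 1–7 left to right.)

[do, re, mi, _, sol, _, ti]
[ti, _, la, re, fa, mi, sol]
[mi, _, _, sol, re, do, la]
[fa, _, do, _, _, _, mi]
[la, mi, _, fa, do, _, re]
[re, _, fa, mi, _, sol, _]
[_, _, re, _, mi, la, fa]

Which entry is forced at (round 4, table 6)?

re

Round 1, table 4: round 1 has {do, re, mi, sol, ti} and table 4 has {re, mi, fa, sol}, leaving only la.
Round 1, table 6: round 1 has {do, re, mi, sol, la, ti} and table 6 has {do, mi, sol, la}, leaving only fa.
Round 2, table 2: round 2 has {re, mi, fa, sol, la, ti} and table 2 has {re, mi}, leaving only do.
Round 3, table 3: round 3 has {do, re, mi, sol, la} and table 3 has {do, re, mi, fa, la}, leaving only ti.
Round 3, table 2: round 3 has {do, re, mi, sol, la, ti} and table 2 has {do, re, mi}, leaving only fa.
Round 4, table 4: round 4 has {do, mi, fa} and table 4 has {re, mi, fa, sol, la}, leaving only ti.
Round 4 already has {do, mi, fa, ti} and table 6 already has {do, mi, fa, sol, la}, so round 4, table 6 must be re.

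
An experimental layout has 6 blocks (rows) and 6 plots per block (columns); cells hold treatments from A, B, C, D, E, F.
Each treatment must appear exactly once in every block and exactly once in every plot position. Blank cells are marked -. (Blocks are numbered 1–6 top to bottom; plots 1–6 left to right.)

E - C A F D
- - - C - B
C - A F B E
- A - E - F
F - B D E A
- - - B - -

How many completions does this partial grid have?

4

Block 1, plot 2: eliminating its block and plot leaves {B}.
Block 2, plot 1: eliminating its block and plot leaves {A, D}.
Block 2, plot 2: eliminating its block and plot leaves {D, E, F}.
Block 2, plot 3: eliminating its block and plot leaves {D, E, F}.
Block 2, plot 5: eliminating its block and plot leaves {A, D}.
Block 3, plot 2: eliminating its block and plot leaves {D}.
Block 4, plot 1: eliminating its block and plot leaves {B, D}.
Block 4, plot 3: eliminating its block and plot leaves {D}.
Block 4, plot 5: eliminating its block and plot leaves {C, D}.
Block 5, plot 2: eliminating its block and plot leaves {C}.
Block 6, plot 1: eliminating its block and plot leaves {A, D}.
Block 6, plot 2: eliminating its block and plot leaves {C, D, E, F}.
Block 6, plot 3: eliminating its block and plot leaves {D, E, F}.
Block 6, plot 5: eliminating its block and plot leaves {A, C, D}.
Block 6, plot 6: eliminating its block and plot leaves {C}.
Enumerating the assignments across these blanks that avoid any block or plot repeat gives 4 completions.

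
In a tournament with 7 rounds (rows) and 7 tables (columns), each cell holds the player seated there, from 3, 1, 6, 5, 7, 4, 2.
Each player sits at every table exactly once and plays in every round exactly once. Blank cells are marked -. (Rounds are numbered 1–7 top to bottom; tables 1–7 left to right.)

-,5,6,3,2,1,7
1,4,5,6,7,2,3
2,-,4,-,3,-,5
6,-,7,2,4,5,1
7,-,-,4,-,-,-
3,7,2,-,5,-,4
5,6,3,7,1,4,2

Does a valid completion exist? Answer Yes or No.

No

Round 1, table 1: round 1 has {3, 1, 6, 5, 7, 2} and table 1 has {3, 1, 6, 5, 7, 2}, so it must be 4.
Round 3, table 2: round 3 has {3, 5, 4, 2} and table 2 has {6, 5, 7, 4}, so it must be 1.
Now round 3, table 4: round 3 together with table 4 already contain {3, 1, 6, 5, 7, 4, 2} — every symbol — so nothing can go there. The grid has no valid completion.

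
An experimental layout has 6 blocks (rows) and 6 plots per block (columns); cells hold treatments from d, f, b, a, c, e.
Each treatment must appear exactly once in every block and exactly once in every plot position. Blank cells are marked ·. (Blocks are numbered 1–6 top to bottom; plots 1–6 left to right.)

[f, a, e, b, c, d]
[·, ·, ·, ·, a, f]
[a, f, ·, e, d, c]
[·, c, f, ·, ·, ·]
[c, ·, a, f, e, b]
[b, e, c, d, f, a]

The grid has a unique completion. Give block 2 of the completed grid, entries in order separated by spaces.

Block 2, plot 4: block 2 has {f, a} and plot 4 has {d, f, b, e}, leaving only c.
Block 3, plot 3: block 3 has {d, f, a, c, e} and plot 3 has {f, a, c, e}, leaving only b.
Block 2, plot 3: block 2 has {f, a, c} and plot 3 has {f, b, a, c, e}, leaving only d.
Block 2, plot 1: block 2 has {d, f, a, c} and plot 1 has {f, b, a, c}, leaving only e.
Block 2, plot 2: block 2 has {d, f, a, c, e} and plot 2 has {f, a, c, e}, leaving only b.
So block 2 reads: e b d c a f.

e b d c a f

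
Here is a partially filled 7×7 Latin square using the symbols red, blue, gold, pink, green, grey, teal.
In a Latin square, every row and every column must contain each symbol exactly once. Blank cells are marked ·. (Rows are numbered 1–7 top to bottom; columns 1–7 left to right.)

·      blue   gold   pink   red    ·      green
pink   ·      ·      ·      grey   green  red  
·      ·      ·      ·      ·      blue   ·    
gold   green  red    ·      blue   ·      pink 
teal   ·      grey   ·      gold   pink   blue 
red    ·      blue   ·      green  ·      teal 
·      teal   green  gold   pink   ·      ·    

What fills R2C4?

blue

Row 1, column 1: row 1 has {red, blue, gold, pink, green} and column 1 has {red, gold, pink, teal}, leaving only grey.
Row 1, column 6: row 1 has {red, blue, gold, pink, green, grey} and column 6 has {blue, pink, green}, leaving only teal.
Row 2, column 2: row 2 has {red, pink, green, grey} and column 2 has {blue, green, teal}, leaving only gold.
Row 2, column 3: row 2 has {red, gold, pink, green, grey} and column 3 has {red, blue, gold, green, grey}, leaving only teal.
Row 2 already has {red, gold, pink, green, grey, teal} and column 4 already has {gold, pink}, so row 2, column 4 must be blue.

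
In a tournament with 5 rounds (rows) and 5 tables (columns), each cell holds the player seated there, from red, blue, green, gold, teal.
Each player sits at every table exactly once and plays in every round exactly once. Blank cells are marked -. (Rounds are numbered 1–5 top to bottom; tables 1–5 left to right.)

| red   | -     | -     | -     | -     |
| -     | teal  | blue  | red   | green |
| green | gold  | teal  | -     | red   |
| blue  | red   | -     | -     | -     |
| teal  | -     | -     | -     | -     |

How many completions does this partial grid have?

3

Round 1, table 2: eliminating its round and table leaves {blue, green}.
Round 1, table 3: eliminating its round and table leaves {green, gold}.
Round 1, table 4: eliminating its round and table leaves {blue, green, gold, teal}.
Round 1, table 5: eliminating its round and table leaves {blue, gold, teal}.
Round 2, table 1: eliminating its round and table leaves {gold}.
Round 3, table 4: eliminating its round and table leaves {blue}.
Round 4, table 3: eliminating its round and table leaves {green, gold}.
Round 4, table 4: eliminating its round and table leaves {green, gold, teal}.
Round 4, table 5: eliminating its round and table leaves {gold, teal}.
Round 5, table 2: eliminating its round and table leaves {blue, green}.
Round 5, table 3: eliminating its round and table leaves {red, green, gold}.
Round 5, table 4: eliminating its round and table leaves {blue, green, gold}.
Round 5, table 5: eliminating its round and table leaves {blue, gold}.
Enumerating the assignments across these blanks that avoid any round or table repeat gives 3 completions.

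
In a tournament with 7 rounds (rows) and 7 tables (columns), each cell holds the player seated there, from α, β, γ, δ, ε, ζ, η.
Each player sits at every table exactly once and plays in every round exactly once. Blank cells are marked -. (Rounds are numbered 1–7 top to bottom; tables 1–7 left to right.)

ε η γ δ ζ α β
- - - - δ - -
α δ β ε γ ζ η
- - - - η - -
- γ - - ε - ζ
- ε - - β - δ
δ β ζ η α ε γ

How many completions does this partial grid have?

8

Round 2, table 1: eliminating its round and table leaves {β, γ, ζ, η}.
Round 2, table 2: eliminating its round and table leaves {α, ζ}.
Round 2, table 3: eliminating its round and table leaves {α, ε, η}.
Round 2, table 4: eliminating its round and table leaves {α, β, γ, ζ}.
Round 2, table 6: eliminating its round and table leaves {β, γ, η}.
Round 2, table 7: eliminating its round and table leaves {α, ε}.
Round 4, table 1: eliminating its round and table leaves {β, γ, ζ}.
Round 4, table 2: eliminating its round and table leaves {α, ζ}.
Round 4, table 3: eliminating its round and table leaves {α, δ, ε}.
Round 4, table 4: eliminating its round and table leaves {α, β, γ, ζ}.
Round 4, table 6: eliminating its round and table leaves {β, γ, δ}.
Round 4, table 7: eliminating its round and table leaves {α, ε}.
Round 5, table 1: eliminating its round and table leaves {β, η}.
Round 5, table 3: eliminating its round and table leaves {α, δ, η}.
Round 5, table 4: eliminating its round and table leaves {α, β}.
Round 5, table 6: eliminating its round and table leaves {β, δ, η}.
Round 6, table 1: eliminating its round and table leaves {γ, ζ, η}.
Round 6, table 3: eliminating its round and table leaves {α, η}.
Round 6, table 4: eliminating its round and table leaves {α, γ, ζ}.
Round 6, table 6: eliminating its round and table leaves {γ, η}.
Enumerating the assignments across these blanks that avoid any round or table repeat gives 8 completions.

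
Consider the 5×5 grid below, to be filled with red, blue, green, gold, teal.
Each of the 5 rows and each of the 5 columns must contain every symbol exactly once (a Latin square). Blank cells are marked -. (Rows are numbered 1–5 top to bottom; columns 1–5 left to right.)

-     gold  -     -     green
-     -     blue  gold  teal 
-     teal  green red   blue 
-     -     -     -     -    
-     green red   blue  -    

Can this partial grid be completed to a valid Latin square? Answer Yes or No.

No

Row 1, column 3: row 1 has {green, gold} and column 3 has {red, blue, green}, so it must be teal.
Now row 1, column 4: row 1 together with column 4 already contain {red, blue, green, gold, teal} — every symbol — so nothing can go there. The grid has no valid completion.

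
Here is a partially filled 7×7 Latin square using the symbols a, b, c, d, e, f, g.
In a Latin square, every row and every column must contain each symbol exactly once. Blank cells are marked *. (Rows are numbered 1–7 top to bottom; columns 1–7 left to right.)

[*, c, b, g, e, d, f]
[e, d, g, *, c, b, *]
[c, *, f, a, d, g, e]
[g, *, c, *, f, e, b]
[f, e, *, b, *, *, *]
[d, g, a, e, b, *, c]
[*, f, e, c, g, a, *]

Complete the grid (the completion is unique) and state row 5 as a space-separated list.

Row 5, column 3: row 5 has {b, e, f} and column 3 has {a, b, c, e, f, g}, leaving only d.
Row 5, column 5: row 5 has {b, d, e, f} and column 5 has {b, c, d, e, f, g}, leaving only a.
Row 5, column 6: row 5 has {a, b, d, e, f} and column 6 has {a, b, d, e, g}, leaving only c.
Row 5, column 7: row 5 has {a, b, c, d, e, f} and column 7 has {b, c, e, f}, leaving only g.
So row 5 reads: f e d b a c g.

f e d b a c g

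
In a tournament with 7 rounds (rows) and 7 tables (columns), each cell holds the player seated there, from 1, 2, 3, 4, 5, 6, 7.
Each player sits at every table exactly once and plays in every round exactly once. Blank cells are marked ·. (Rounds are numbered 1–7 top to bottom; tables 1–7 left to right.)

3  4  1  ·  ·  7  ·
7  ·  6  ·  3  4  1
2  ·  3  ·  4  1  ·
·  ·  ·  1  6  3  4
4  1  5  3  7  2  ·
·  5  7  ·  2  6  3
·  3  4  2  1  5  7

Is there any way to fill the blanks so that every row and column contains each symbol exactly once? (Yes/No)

Yes

No round or table among the givens repeats a symbol, and propagating forced cells runs into no contradiction.
One valid completion exists (for instance, 3 4 1 6 5 7 2 / 7 2 6 5 3 4 1 / 2 6 3 7 4 1 5 / 5 7 2 1 6 3 4 / 4 1 5 3 7 2 6 / 1 5 7 4 2 6 3 / 6 3 4 2 1 5 7).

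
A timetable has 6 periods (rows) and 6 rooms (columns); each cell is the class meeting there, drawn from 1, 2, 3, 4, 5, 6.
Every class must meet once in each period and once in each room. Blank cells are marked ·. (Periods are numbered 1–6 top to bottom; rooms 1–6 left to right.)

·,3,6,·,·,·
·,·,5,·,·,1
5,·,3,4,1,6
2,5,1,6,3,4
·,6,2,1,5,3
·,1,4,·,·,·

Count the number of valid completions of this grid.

Period 1, room 1: eliminating its period and room leaves {1, 4}.
Period 1, room 4: eliminating its period and room leaves {2, 5}.
Period 1, room 5: eliminating its period and room leaves {2, 4}.
Period 1, room 6: eliminating its period and room leaves {2, 5}.
Period 2, room 1: eliminating its period and room leaves {3, 4, 6}.
Period 2, room 2: eliminating its period and room leaves {2, 4}.
Period 2, room 4: eliminating its period and room leaves {2, 3}.
Period 2, room 5: eliminating its period and room leaves {2, 4, 6}.
Period 3, room 2: eliminating its period and room leaves {2}.
Period 5, room 1: eliminating its period and room leaves {4}.
Period 6, room 1: eliminating its period and room leaves {3, 6}.
Period 6, room 4: eliminating its period and room leaves {2, 3, 5}.
Period 6, room 5: eliminating its period and room leaves {2, 6}.
Period 6, room 6: eliminating its period and room leaves {2, 5}.
Enumerating the assignments across these blanks that avoid any period or room repeat gives 3 completions.

3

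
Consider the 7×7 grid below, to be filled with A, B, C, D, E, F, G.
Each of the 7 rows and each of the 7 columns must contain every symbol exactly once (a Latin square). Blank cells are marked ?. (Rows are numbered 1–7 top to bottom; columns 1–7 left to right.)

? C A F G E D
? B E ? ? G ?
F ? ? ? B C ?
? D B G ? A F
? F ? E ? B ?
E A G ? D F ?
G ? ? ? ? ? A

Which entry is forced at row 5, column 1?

Row 1, column 1: row 1 has {A, C, D, E, F, G} and column 1 has {E, F, G}, leaving only B.
Row 2, column 7: row 2 has {B, E, G} and column 7 has {A, D, F}, leaving only C.
Row 3, column 3: row 3 has {B, C, F} and column 3 has {A, B, E, G}, leaving only D.
Row 3, column 4: row 3 has {B, C, D, F} and column 4 has {E, F, G}, leaving only A.
Row 2, column 4: row 2 has {B, C, E, G} and column 4 has {A, E, F, G}, leaving only D.
Row 2, column 1: row 2 has {B, C, D, E, G} and column 1 has {B, E, F, G}, leaving only A.
Row 2, column 5: row 2 has {A, B, C, D, E, G} and column 5 has {B, D, G}, leaving only F.
Row 4, column 1: row 4 has {A, B, D, F, G} and column 1 has {A, B, E, F, G}, leaving only C.
Row 5 already has {B, E, F} and column 1 already has {A, B, C, E, F, G}, so row 5, column 1 must be D.

D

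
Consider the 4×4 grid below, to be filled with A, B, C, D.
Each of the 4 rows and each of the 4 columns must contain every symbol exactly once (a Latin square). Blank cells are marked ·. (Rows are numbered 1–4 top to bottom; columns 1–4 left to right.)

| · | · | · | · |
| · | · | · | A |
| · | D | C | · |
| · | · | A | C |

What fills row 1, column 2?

A

Row 3, column 4: row 3 has {C, D} and column 4 has {A, C}, leaving only B.
Row 1, column 4: row 1 has {} and column 4 has {A, B, C}, leaving only D.
Row 1, column 3: row 1 has {D} and column 3 has {A, C}, leaving only B.
Row 2, column 3: row 2 has {A} and column 3 has {A, B, C}, leaving only D.
Row 3, column 1: row 3 has {B, C, D} and column 1 has {}, leaving only A.
Row 1, column 1: row 1 has {B, D} and column 1 has {A}, leaving only C.
Row 1 already has {B, C, D} and column 2 already has {D}, so row 1, column 2 must be A.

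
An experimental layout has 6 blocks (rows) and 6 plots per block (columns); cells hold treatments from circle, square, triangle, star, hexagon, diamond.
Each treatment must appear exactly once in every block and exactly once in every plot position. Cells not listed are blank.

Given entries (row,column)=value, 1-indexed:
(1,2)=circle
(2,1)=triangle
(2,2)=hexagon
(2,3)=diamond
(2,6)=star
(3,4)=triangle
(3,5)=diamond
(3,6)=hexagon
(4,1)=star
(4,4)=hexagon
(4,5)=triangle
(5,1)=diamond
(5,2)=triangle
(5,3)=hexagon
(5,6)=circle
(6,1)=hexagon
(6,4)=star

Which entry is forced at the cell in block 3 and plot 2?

Block 1, plot 1: block 1 has {circle} and plot 1 has {triangle, star, hexagon, diamond}, leaving only square.
Block 1, plot 4: block 1 has {circle, square} and plot 4 has {triangle, star, hexagon}, leaving only diamond.
Block 1, plot 6: block 1 has {circle, square, diamond} and plot 6 has {circle, star, hexagon}, leaving only triangle.
Block 1, plot 3: block 1 has {circle, square, triangle, diamond} and plot 3 has {hexagon, diamond}, leaving only star.
Block 1, plot 5: block 1 has {circle, square, triangle, star, diamond} and plot 5 has {triangle, diamond}, leaving only hexagon.
Block 3, plot 1: block 3 has {triangle, hexagon, diamond} and plot 1 has {square, triangle, star, hexagon, diamond}, leaving only circle.
Block 3, plot 3: block 3 has {circle, triangle, hexagon, diamond} and plot 3 has {star, hexagon, diamond}, leaving only square.
Block 3 already has {circle, square, triangle, hexagon, diamond} and plot 2 already has {circle, triangle, hexagon}, so block 3, plot 2 must be star.

star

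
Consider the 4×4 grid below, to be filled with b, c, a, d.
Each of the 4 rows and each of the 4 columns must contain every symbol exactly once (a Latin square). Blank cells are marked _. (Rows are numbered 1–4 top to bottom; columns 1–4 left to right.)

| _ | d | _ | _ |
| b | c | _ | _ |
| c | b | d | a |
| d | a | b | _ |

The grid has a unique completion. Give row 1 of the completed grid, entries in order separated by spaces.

a d c b

Row 1, column 1: row 1 has {d} and column 1 has {b, c, d}, leaving only a.
Row 1, column 3: row 1 has {a, d} and column 3 has {b, d}, leaving only c.
Row 1, column 4: row 1 has {c, a, d} and column 4 has {a}, leaving only b.
So row 1 reads: a d c b.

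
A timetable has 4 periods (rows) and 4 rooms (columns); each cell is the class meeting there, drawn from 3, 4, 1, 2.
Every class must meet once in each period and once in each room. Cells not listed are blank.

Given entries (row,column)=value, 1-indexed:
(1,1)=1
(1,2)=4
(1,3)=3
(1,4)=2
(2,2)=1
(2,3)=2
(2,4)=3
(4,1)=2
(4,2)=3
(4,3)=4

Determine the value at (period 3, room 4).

4

Period 2, room 1: period 2 has {3, 1, 2} and room 1 has {1, 2}, leaving only 4.
Period 3, room 1: period 3 has {} and room 1 has {4, 1, 2}, leaving only 3.
Period 3, room 2: period 3 has {3} and room 2 has {3, 4, 1}, leaving only 2.
Period 3, room 3: period 3 has {3, 2} and room 3 has {3, 4, 2}, leaving only 1.
Period 3 already has {3, 1, 2} and room 4 already has {3, 2}, so period 3, room 4 must be 4.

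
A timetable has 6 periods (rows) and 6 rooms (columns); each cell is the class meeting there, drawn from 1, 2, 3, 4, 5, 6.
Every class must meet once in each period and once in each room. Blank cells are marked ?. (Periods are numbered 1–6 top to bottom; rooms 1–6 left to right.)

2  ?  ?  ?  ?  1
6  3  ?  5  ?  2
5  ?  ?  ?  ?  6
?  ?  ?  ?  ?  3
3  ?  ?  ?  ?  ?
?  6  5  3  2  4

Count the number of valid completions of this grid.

22

Period 1, room 2: eliminating its period and room leaves {4, 5}.
Period 1, room 3: eliminating its period and room leaves {3, 4, 6}.
Period 1, room 4: eliminating its period and room leaves {4, 6}.
Period 1, room 5: eliminating its period and room leaves {3, 4, 5, 6}.
Period 2, room 3: eliminating its period and room leaves {1, 4}.
Period 2, room 5: eliminating its period and room leaves {1, 4}.
Period 3, room 2: eliminating its period and room leaves {1, 2, 4}.
Period 3, room 3: eliminating its period and room leaves {1, 2, 3, 4}.
Period 3, room 4: eliminating its period and room leaves {1, 2, 4}.
Period 3, room 5: eliminating its period and room leaves {1, 3, 4}.
Period 4, room 1: eliminating its period and room leaves {1, 4}.
Period 4, room 2: eliminating its period and room leaves {1, 2, 4, 5}.
Period 4, room 3: eliminating its period and room leaves {1, 2, 4, 6}.
Period 4, room 4: eliminating its period and room leaves {1, 2, 4, 6}.
Period 4, room 5: eliminating its period and room leaves {1, 4, 5, 6}.
Period 5, room 2: eliminating its period and room leaves {1, 2, 4, 5}.
Period 5, room 3: eliminating its period and room leaves {1, 2, 4, 6}.
Period 5, room 4: eliminating its period and room leaves {1, 2, 4, 6}.
Period 5, room 5: eliminating its period and room leaves {1, 4, 5, 6}.
Period 5, room 6: eliminating its period and room leaves {5}.
Period 6, room 1: eliminating its period and room leaves {1}.
Enumerating the assignments across these blanks that avoid any period or room repeat gives 22 completions.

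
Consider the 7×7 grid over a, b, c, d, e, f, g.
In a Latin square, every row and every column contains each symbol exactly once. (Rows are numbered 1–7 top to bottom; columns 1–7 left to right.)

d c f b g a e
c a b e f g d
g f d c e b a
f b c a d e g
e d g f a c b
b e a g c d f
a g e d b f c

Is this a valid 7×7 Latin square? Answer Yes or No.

Yes

Each row is a permutation of the 7 symbols, and so is each column.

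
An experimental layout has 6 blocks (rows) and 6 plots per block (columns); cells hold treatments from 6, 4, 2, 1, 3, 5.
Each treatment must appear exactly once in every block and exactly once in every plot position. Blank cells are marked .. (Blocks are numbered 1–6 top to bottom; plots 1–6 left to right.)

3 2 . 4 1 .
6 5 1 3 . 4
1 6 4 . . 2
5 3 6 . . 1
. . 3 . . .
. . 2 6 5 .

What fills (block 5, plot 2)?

4

Block 1, plot 3: block 1 has {4, 2, 1, 3} and plot 3 has {6, 4, 2, 1, 3}, leaving only 5.
Block 1, plot 6: block 1 has {4, 2, 1, 3, 5} and plot 6 has {4, 2, 1}, leaving only 6.
Block 2, plot 5: block 2 has {6, 4, 1, 3, 5} and plot 5 has {1, 5}, leaving only 2.
Block 3, plot 4: block 3 has {6, 4, 2, 1} and plot 4 has {6, 4, 3}, leaving only 5.
Block 3, plot 5: block 3 has {6, 4, 2, 1, 5} and plot 5 has {2, 1, 5}, leaving only 3.
Block 4, plot 4: block 4 has {6, 1, 3, 5} and plot 4 has {6, 4, 3, 5}, leaving only 2.
Block 4, plot 5: block 4 has {6, 2, 1, 3, 5} and plot 5 has {2, 1, 3, 5}, leaving only 4.
Block 5, plot 4: block 5 has {3} and plot 4 has {6, 4, 2, 3, 5}, leaving only 1.
Block 5 already has {1, 3} and plot 2 already has {6, 2, 3, 5}, so block 5, plot 2 must be 4.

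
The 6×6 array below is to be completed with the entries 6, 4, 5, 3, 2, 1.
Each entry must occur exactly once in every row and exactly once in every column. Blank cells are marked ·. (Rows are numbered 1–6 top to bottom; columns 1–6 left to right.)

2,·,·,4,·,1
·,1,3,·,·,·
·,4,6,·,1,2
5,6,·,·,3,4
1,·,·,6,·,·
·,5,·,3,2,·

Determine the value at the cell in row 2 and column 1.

6

Row 1, column 2: row 1 has {4, 2, 1} and column 2 has {6, 4, 5, 1}, leaving only 3.
Row 1, column 3: row 1 has {4, 3, 2, 1} and column 3 has {6, 3}, leaving only 5.
Row 1, column 5: row 1 has {4, 5, 3, 2, 1} and column 5 has {3, 2, 1}, leaving only 6.
Row 3, column 1: row 3 has {6, 4, 2, 1} and column 1 has {5, 2, 1}, leaving only 3.
Row 3, column 4: row 3 has {6, 4, 3, 2, 1} and column 4 has {6, 4, 3}, leaving only 5.
Row 2, column 4: row 2 has {3, 1} and column 4 has {6, 4, 5, 3}, leaving only 2.
Row 4, column 4: row 4 has {6, 4, 5, 3} and column 4 has {6, 4, 5, 3, 2}, leaving only 1.
Row 4, column 3: row 4 has {6, 4, 5, 3, 1} and column 3 has {6, 5, 3}, leaving only 2.
Row 5, column 2: row 5 has {6, 1} and column 2 has {6, 4, 5, 3, 1}, leaving only 2.
Row 5, column 3: row 5 has {6, 2, 1} and column 3 has {6, 5, 3, 2}, leaving only 4.
Row 5, column 5: row 5 has {6, 4, 2, 1} and column 5 has {6, 3, 2, 1}, leaving only 5.
Row 2, column 5: row 2 has {3, 2, 1} and column 5 has {6, 5, 3, 2, 1}, leaving only 4.
Row 2 already has {4, 3, 2, 1} and column 1 already has {5, 3, 2, 1}, so row 2, column 1 must be 6.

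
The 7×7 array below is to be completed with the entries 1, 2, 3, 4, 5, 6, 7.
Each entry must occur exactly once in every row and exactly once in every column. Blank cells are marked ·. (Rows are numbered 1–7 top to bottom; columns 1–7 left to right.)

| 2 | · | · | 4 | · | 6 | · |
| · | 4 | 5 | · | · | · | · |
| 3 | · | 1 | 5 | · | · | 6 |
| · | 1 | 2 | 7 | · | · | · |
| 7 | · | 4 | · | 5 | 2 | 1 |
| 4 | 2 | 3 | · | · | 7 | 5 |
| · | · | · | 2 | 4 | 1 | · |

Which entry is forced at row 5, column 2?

Row 1, column 3: row 1 has {2, 4, 6} and column 3 has {1, 2, 3, 4, 5}, leaving only 7.
Row 1, column 7: row 1 has {2, 4, 6, 7} and column 7 has {1, 5, 6}, leaving only 3.
Row 1, column 2: row 1 has {2, 3, 4, 6, 7} and column 2 has {1, 2, 4}, leaving only 5.
Row 1, column 5: row 1 has {2, 3, 4, 5, 6, 7} and column 5 has {4, 5}, leaving only 1.
Row 2, column 6: row 2 has {4, 5} and column 6 has {1, 2, 6, 7}, leaving only 3.
Row 3, column 2: row 3 has {1, 3, 5, 6} and column 2 has {1, 2, 4, 5}, leaving only 7.
Row 3, column 5: row 3 has {1, 3, 5, 6, 7} and column 5 has {1, 4, 5}, leaving only 2.
Row 3, column 6: row 3 has {1, 2, 3, 5, 6, 7} and column 6 has {1, 2, 3, 6, 7}, leaving only 4.
Row 4, column 6: row 4 has {1, 2, 7} and column 6 has {1, 2, 3, 4, 6, 7}, leaving only 5.
Row 4, column 1: row 4 has {1, 2, 5, 7} and column 1 has {2, 3, 4, 7}, leaving only 6.
Row 2, column 1: row 2 has {3, 4, 5} and column 1 has {2, 3, 4, 6, 7}, leaving only 1.
Row 2, column 4: row 2 has {1, 3, 4, 5} and column 4 has {2, 4, 5, 7}, leaving only 6.
Row 2, column 5: row 2 has {1, 3, 4, 5, 6} and column 5 has {1, 2, 4, 5}, leaving only 7.
Row 2, column 7: row 2 has {1, 3, 4, 5, 6, 7} and column 7 has {1, 3, 5, 6}, leaving only 2.
Row 4, column 5: row 4 has {1, 2, 5, 6, 7} and column 5 has {1, 2, 4, 5, 7}, leaving only 3.
Row 4, column 7: row 4 has {1, 2, 3, 5, 6, 7} and column 7 has {1, 2, 3, 5, 6}, leaving only 4.
Row 5, column 4: row 5 has {1, 2, 4, 5, 7} and column 4 has {2, 4, 5, 6, 7}, leaving only 3.
Row 5 already has {1, 2, 3, 4, 5, 7} and column 2 already has {1, 2, 4, 5, 7}, so row 5, column 2 must be 6.

6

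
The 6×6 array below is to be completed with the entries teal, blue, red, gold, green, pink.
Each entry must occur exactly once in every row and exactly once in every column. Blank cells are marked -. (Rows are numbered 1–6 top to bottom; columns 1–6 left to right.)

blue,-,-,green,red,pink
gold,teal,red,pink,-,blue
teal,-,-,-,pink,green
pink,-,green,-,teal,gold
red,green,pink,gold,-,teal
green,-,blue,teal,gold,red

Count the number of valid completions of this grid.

Row 1, column 2: eliminating its row and column leaves {gold}.
Row 1, column 3: eliminating its row and column leaves {teal, gold}.
Row 2, column 5: eliminating its row and column leaves {green}.
Row 3, column 2: eliminating its row and column leaves {blue, red, gold}.
Row 3, column 3: eliminating its row and column leaves {gold}.
Row 3, column 4: eliminating its row and column leaves {blue, red}.
Row 4, column 2: eliminating its row and column leaves {blue, red}.
Row 4, column 4: eliminating its row and column leaves {blue, red}.
Row 5, column 5: eliminating its row and column leaves {blue}.
Row 6, column 2: eliminating its row and column leaves {pink}.
Enumerating the assignments across these blanks that avoid any row or column repeat gives 2 completions.

2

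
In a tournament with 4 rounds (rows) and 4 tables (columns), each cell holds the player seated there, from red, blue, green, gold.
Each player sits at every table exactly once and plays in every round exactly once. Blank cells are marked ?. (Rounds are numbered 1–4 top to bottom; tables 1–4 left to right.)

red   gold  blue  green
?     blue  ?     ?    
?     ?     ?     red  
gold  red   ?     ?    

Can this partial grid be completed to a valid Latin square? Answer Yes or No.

No round or table among the givens repeats a symbol, and propagating forced cells runs into no contradiction.
One valid completion exists (for instance, red gold blue green / green blue red gold / blue green gold red / gold red green blue).

Yes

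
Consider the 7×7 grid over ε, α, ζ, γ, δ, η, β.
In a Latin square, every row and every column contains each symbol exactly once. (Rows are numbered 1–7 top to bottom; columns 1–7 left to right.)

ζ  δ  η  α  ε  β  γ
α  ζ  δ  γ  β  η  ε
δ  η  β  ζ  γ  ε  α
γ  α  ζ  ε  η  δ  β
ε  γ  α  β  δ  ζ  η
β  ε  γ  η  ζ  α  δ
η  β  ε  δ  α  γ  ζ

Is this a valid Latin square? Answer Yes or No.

Each row is a permutation of the 7 symbols, and so is each column.

Yes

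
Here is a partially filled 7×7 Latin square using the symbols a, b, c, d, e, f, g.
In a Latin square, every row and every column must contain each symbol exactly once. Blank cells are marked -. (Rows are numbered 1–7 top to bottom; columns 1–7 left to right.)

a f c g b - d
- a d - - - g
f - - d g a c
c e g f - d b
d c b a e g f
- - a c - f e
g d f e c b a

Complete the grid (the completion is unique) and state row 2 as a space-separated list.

e a d b f c g

Row 2, column 4: row 2 has {a, d, g} and column 4 has {a, c, d, e, f, g}, leaving only b.
Row 2, column 1: row 2 has {a, b, d, g} and column 1 has {a, c, d, f, g}, leaving only e.
Row 2, column 5: row 2 has {a, b, d, e, g} and column 5 has {b, c, e, g}, leaving only f.
Row 2, column 6: row 2 has {a, b, d, e, f, g} and column 6 has {a, b, d, f, g}, leaving only c.
So row 2 reads: e a d b f c g.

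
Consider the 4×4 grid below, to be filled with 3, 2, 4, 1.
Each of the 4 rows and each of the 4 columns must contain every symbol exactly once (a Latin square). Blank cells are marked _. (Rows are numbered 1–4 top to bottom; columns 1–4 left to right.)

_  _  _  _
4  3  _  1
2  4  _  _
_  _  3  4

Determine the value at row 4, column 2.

2

Row 2, column 3: row 2 has {3, 4, 1} and column 3 has {3}, leaving only 2.
Row 3, column 3: row 3 has {2, 4} and column 3 has {3, 2}, leaving only 1.
Row 1, column 3: row 1 has {} and column 3 has {3, 2, 1}, leaving only 4.
Row 3, column 4: row 3 has {2, 4, 1} and column 4 has {4, 1}, leaving only 3.
Row 1, column 4: row 1 has {4} and column 4 has {3, 4, 1}, leaving only 2.
Row 1, column 2: row 1 has {2, 4} and column 2 has {3, 4}, leaving only 1.
Row 4 already has {3, 4} and column 2 already has {3, 4, 1}, so row 4, column 2 must be 2.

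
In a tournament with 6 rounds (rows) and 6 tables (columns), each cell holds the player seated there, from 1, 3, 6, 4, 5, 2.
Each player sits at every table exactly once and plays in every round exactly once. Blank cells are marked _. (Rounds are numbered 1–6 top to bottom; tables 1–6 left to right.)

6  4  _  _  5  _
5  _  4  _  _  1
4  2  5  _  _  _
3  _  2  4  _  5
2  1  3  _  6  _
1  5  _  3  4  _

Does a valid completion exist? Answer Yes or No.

Yes

No round or table among the givens repeats a symbol, and propagating forced cells runs into no contradiction.
One valid completion exists (for instance, 6 4 1 2 5 3 / 5 3 4 6 2 1 / 4 2 5 1 3 6 / 3 6 2 4 1 5 / 2 1 3 5 6 4 / 1 5 6 3 4 2).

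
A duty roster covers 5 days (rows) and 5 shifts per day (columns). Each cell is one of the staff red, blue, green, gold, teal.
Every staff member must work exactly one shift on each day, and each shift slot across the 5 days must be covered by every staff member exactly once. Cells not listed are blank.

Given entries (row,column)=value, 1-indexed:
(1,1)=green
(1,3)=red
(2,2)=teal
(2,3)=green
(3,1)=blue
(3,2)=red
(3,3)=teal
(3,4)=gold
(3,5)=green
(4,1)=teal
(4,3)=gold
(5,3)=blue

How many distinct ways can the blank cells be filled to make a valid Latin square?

4

Day 1, shift 2: eliminating its day and shift leaves {blue, gold}.
Day 1, shift 4: eliminating its day and shift leaves {blue, teal}.
Day 1, shift 5: eliminating its day and shift leaves {blue, gold, teal}.
Day 2, shift 1: eliminating its day and shift leaves {red, gold}.
Day 2, shift 4: eliminating its day and shift leaves {red, blue}.
Day 2, shift 5: eliminating its day and shift leaves {red, blue, gold}.
Day 4, shift 2: eliminating its day and shift leaves {blue, green}.
Day 4, shift 4: eliminating its day and shift leaves {red, blue, green}.
Day 4, shift 5: eliminating its day and shift leaves {red, blue}.
Day 5, shift 1: eliminating its day and shift leaves {red, gold}.
Day 5, shift 2: eliminating its day and shift leaves {green, gold}.
Day 5, shift 4: eliminating its day and shift leaves {red, green, teal}.
Day 5, shift 5: eliminating its day and shift leaves {red, gold, teal}.
Enumerating the assignments across these blanks that avoid any day or shift repeat gives 4 completions.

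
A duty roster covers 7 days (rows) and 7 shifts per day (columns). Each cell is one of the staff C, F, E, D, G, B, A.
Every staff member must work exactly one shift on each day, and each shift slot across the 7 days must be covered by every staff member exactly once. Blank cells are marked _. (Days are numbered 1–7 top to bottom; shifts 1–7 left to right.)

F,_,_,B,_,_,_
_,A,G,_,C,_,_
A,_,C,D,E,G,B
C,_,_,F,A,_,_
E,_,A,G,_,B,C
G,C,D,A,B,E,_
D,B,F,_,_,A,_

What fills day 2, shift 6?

F

Day 1, shift 3: day 1 has {F, B} and shift 3 has {C, F, D, G, A}, leaving only E.
Day 2, shift 1: day 2 has {C, G, A} and shift 1 has {C, F, E, D, G, A}, leaving only B.
Day 2, shift 4: day 2 has {C, G, B, A} and shift 4 has {F, D, G, B, A}, leaving only E.
Day 3, shift 2: day 3 has {C, E, D, G, B, A} and shift 2 has {C, B, A}, leaving only F.
Day 4, shift 3: day 4 has {C, F, A} and shift 3 has {C, F, E, D, G, A}, leaving only B.
Day 4, shift 6: day 4 has {C, F, B, A} and shift 6 has {E, G, B, A}, leaving only D.
Day 2 already has {C, E, G, B, A} and shift 6 already has {E, D, G, B, A}, so day 2, shift 6 must be F.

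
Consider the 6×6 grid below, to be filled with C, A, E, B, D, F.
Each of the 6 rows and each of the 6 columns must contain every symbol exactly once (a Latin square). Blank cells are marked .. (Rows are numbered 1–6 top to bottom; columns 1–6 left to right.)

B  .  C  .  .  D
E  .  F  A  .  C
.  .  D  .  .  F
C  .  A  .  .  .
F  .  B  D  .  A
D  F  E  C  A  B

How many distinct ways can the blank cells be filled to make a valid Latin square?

5

Row 1, column 2: eliminating its row and column leaves {A, E}.
Row 1, column 4: eliminating its row and column leaves {E, F}.
Row 1, column 5: eliminating its row and column leaves {E, F}.
Row 2, column 2: eliminating its row and column leaves {B, D}.
Row 2, column 5: eliminating its row and column leaves {B, D}.
Row 3, column 1: eliminating its row and column leaves {A}.
Row 3, column 2: eliminating its row and column leaves {C, A, E, B}.
Row 3, column 4: eliminating its row and column leaves {E, B}.
Row 3, column 5: eliminating its row and column leaves {C, E, B}.
Row 4, column 2: eliminating its row and column leaves {E, B, D}.
Row 4, column 4: eliminating its row and column leaves {E, B, F}.
Row 4, column 5: eliminating its row and column leaves {E, B, D, F}.
Row 4, column 6: eliminating its row and column leaves {E}.
Row 5, column 2: eliminating its row and column leaves {C, E}.
Row 5, column 5: eliminating its row and column leaves {C, E}.
Enumerating the assignments across these blanks that avoid any row or column repeat gives 5 completions.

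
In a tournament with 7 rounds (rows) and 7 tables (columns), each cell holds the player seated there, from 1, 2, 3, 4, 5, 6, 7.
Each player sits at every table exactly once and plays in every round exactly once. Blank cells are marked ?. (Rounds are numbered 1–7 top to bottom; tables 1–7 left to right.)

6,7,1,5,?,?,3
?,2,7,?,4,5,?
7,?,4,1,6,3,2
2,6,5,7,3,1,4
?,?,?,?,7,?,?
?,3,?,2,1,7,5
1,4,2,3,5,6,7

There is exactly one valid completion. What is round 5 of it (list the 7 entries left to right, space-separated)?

Round 1, table 5: round 1 has {1, 3, 5, 6, 7} and table 5 has {1, 3, 4, 5, 6, 7}, leaving only 2.
Round 1, table 6: round 1 has {1, 2, 3, 5, 6, 7} and table 6 has {1, 3, 5, 6, 7}, leaving only 4.
Round 5, table 6: round 5 has {7} and table 6 has {1, 3, 4, 5, 6, 7}, leaving only 2.
Round 2, table 1: round 2 has {2, 4, 5, 7} and table 1 has {1, 2, 6, 7}, leaving only 3.
Round 2, table 4: round 2 has {2, 3, 4, 5, 7} and table 4 has {1, 2, 3, 5, 7}, leaving only 6.
Round 5, table 4: round 5 has {2, 7} and table 4 has {1, 2, 3, 5, 6, 7}, leaving only 4.
Round 5, table 1: round 5 has {2, 4, 7} and table 1 has {1, 2, 3, 6, 7}, leaving only 5.
Round 5, table 2: round 5 has {2, 4, 5, 7} and table 2 has {2, 3, 4, 6, 7}, leaving only 1.
Round 5, table 7: round 5 has {1, 2, 4, 5, 7} and table 7 has {2, 3, 4, 5, 7}, leaving only 6.
Round 5, table 3: round 5 has {1, 2, 4, 5, 6, 7} and table 3 has {1, 2, 4, 5, 7}, leaving only 3.
So round 5 reads: 5 1 3 4 7 2 6.

5 1 3 4 7 2 6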